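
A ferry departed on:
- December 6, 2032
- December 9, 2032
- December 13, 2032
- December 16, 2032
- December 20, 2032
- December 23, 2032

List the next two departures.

Every event lands on a Monday or Thursday (gaps cycle 3, 4, 3, 4, 3).
So the schedule is: every Monday and Thursday.
Next Monday: December 27, 2032.
The following Thursday is December 30, 2032.

December 27, 2032; December 30, 2032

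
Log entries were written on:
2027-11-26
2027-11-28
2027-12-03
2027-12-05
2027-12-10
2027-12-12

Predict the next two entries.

Every event lands on a Friday or Sunday (gaps cycle 2, 5, 2, 5, 2).
So the schedule is: every Friday and Sunday.
The following Friday is 2027-12-17.
Next Sunday: 2027-12-19.

2027-12-17, 2027-12-19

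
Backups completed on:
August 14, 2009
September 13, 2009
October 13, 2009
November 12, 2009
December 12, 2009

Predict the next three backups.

January 11, 2010; February 10, 2010; March 12, 2010

Every event comes 30 days after the last (30, 30, 30, 30).
December 12, 2009 + 30 days = January 11, 2010.
January 11, 2010 + 30 days = February 10, 2010.
February 10, 2010 + 30 days = March 12, 2010.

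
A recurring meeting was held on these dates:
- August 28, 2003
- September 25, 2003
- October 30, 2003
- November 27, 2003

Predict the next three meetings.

December 25, 2003; January 29, 2004; February 26, 2004

These are Thursdays with 28, 35, 28-day gaps.
Each is the final Thursday of its month — October 30, 2003 is past the 28th, so '4th Thursday' doesn't fit.
Last Thursday of December 2003: December 25, 2003.
January 2004 ends with Thursday January 29, 2004.
February 2004 ends with Thursday February 26, 2004.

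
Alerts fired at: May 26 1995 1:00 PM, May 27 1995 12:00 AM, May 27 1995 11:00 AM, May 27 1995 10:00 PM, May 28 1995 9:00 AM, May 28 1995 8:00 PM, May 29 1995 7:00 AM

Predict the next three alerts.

May 29 1995 6:00 PM, May 30 1995 5:00 AM, May 30 1995 4:00 PM

Spacing: 11, 11, 11, 11, 11, 11 h — constant 11 h.
May 29 1995 7:00 AM + 11 h = May 29 1995 6:00 PM.
May 29 1995 6:00 PM + 11 h = May 30 1995 5:00 AM.
May 30 1995 5:00 AM + 11 h = May 30 1995 4:00 PM.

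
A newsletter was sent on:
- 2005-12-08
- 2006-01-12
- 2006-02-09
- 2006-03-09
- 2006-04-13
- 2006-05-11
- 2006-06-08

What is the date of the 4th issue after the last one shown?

2006-10-12

These are Thursdays at 28- or 35-day spacing (35, 28, 28, 35, 28, 28).
The pattern: 2nd Thursday of the month.
July 2006 — 2nd Thursday is 2006-07-13.
August 2006 — 2nd Thursday is 2006-08-10.
September 2006 — 2nd Thursday is 2006-09-14.
October 2006 — 2nd Thursday is 2006-10-12.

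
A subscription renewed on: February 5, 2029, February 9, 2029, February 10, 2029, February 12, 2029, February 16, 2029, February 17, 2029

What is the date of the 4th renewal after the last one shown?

Gaps: 4, 1, 2, 4, 1 days — not constant, but cyclic with period 3.
The events fall on every Monday, Friday and Saturday.
The following Monday is February 19, 2029.
The following Friday is February 23, 2029.
Next Saturday: February 24, 2029.
The following Monday is February 26, 2029.

February 26, 2029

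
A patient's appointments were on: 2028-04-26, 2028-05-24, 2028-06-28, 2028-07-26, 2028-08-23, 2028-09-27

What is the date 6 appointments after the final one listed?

All dates are Wednesdays, 28, 35, 28, 28, 35 days apart.
Specifically, the 4th Wednesday of each month.
4th Wednesday of October 2028: 2028-10-25.
4th Wednesday of November 2028: 2028-11-22.
4th Wednesday of December 2028: 2028-12-27.
January 2029 — 4th Wednesday is 2029-01-24.
4th Wednesday of February 2029: 2029-02-28.
4th Wednesday of March 2029: 2029-03-28.

2029-03-28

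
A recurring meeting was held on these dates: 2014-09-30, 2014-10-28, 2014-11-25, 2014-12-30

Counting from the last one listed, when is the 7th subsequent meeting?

All Tuesdays; the gaps (28, 28, 35) vary with month length.
This is the last Tuesday of each month.
Last Tuesday of January 2015: 2015-01-27.
Last Tuesday of February 2015: 2015-02-24.
Last Tuesday of March 2015: 2015-03-31.
April 2015 ends with Tuesday 2015-04-28.
Last Tuesday of May 2015: 2015-05-26.
June 2015 ends with Tuesday 2015-06-30.
Last Tuesday of July 2015: 2015-07-28.

2015-07-28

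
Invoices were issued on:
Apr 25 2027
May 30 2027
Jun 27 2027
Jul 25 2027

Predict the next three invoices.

Aug 29 2027, Sep 26 2027, Oct 31 2027

Every date is a Sunday; gaps 35, 28, 28 days.
Each is the last Sunday of its month (at least one falls on the 29th or later, ruling out '4th Sunday').
August 2027 ends with Sunday Aug 29 2027.
Last Sunday of September 2027: Sep 26 2027.
October 2027 ends with Sunday Oct 31 2027.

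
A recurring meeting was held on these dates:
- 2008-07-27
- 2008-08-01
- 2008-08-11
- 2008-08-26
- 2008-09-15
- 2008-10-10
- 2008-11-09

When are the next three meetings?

Gaps: 5, 10, 15, 20, 25, 30 days — each gap is 5 larger than the previous one.
Next gap: 35 days. 2008-11-09 + 35 days = 2008-12-14.
Next gap: 40 days. 2008-12-14 + 40 days = 2009-01-23.
Next gap: 45 days. 2009-01-23 + 45 days = 2009-03-09.

2008-12-14, 2009-01-23, 2009-03-09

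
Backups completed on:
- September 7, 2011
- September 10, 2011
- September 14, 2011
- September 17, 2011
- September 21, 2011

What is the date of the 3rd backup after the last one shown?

The gap pattern 3, 4, 3, 4 repeats every 2 events.
These are the Wednesdays and Saturdays of each week.
Next Saturday: September 24, 2011.
Next Wednesday: September 28, 2011.
The following Saturday is October 1, 2011.

October 1, 2011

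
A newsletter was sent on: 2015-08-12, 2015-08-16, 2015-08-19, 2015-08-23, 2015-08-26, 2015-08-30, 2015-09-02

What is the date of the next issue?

The gap pattern 4, 3, 4, 3, 4, 3 repeats every 2 events.
These are the Wednesdays and Sundays of each week.
Next Sunday: 2015-09-06.

2015-09-06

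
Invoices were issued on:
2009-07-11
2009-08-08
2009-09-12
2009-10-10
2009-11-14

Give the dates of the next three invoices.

2009-12-12, 2010-01-09, 2010-02-13

These are Saturdays at 28- or 35-day spacing (28, 35, 28, 35).
The pattern: 2nd Saturday of the month.
December 2009 — 2nd Saturday is 2009-12-12.
January 2010 — 2nd Saturday is 2010-01-09.
February 2010 — 2nd Saturday is 2010-02-13.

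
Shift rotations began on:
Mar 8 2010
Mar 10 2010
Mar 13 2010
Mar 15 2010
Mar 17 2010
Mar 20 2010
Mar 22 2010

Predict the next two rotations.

Mar 24 2010, Mar 27 2010

Gaps: 2, 3, 2, 2, 3, 2 days — not constant, but cyclic with period 3.
The events fall on every Monday, Wednesday and Saturday.
Next Wednesday: Mar 24 2010.
Next Saturday: Mar 27 2010.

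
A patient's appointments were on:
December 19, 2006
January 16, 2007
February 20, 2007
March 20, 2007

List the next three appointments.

All dates are Tuesdays, 28, 35, 28 days apart.
Specifically, the 3rd Tuesday of each month.
April 2007 — 3rd Tuesday is April 17, 2007.
May 2007 — 3rd Tuesday is May 15, 2007.
3rd Tuesday of June 2007: June 19, 2007.

April 17, 2007; May 15, 2007; June 19, 2007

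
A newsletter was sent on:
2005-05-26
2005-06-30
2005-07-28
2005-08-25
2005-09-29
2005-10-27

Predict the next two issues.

These are Thursdays with 35, 28, 28, 35, 28-day gaps.
Each is the final Thursday of its month — 2005-06-30 is past the 28th, so '4th Thursday' doesn't fit.
Last Thursday of November 2005: 2005-11-24.
December 2005 ends with Thursday 2005-12-29.

2005-11-24, 2005-12-29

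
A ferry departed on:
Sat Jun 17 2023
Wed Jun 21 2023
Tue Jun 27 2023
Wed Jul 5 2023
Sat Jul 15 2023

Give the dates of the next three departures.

The spacing grows by 2 each time: 4, 6, 8, 10 days.
Next gap: 12 days. Sat Jul 15 2023 + 12 days = Thu Jul 27 2023.
Next gap: 14 days. Thu Jul 27 2023 + 14 days = Thu Aug 10 2023.
Next gap: 16 days. Thu Aug 10 2023 + 16 days = Sat Aug 26 2023.

Thu Jul 27 2023, Thu Aug 10 2023, Sat Aug 26 2023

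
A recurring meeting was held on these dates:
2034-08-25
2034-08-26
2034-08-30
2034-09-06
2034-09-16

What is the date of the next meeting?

2034-09-29

Intervals are 1, 4, 7, 10 days — an arithmetic progression with common difference 3.
Next gap: 13 days. 2034-09-16 + 13 days = 2034-09-29.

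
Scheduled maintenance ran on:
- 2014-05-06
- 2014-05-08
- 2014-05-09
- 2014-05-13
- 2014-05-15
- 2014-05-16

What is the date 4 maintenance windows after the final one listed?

The gap pattern 2, 1, 4, 2, 1 repeats every 3 events.
These are the Tuesdays, Thursdays and Fridays of each week.
The following Tuesday is 2014-05-20.
Next Thursday: 2014-05-22.
The following Friday is 2014-05-23.
The following Tuesday is 2014-05-27.

2014-05-27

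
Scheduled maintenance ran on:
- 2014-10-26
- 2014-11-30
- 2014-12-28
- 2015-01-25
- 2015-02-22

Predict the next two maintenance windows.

2015-03-29, 2015-04-26

Every date is a Sunday; gaps 35, 28, 28, 28 days.
Each is the last Sunday of its month (at least one falls on the 29th or later, ruling out '4th Sunday').
Last Sunday of March 2015: 2015-03-29.
Last Sunday of April 2015: 2015-04-26.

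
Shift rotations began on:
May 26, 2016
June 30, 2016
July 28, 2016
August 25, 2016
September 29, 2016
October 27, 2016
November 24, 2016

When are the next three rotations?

Every date is a Thursday; gaps 35, 28, 28, 35, 28, 28 days.
Each is the last Thursday of its month (at least one falls on the 29th or later, ruling out '4th Thursday').
Last Thursday of December 2016: December 29, 2016.
January 2017 ends with Thursday January 26, 2017.
February 2017 ends with Thursday February 23, 2017.

December 29, 2016; January 26, 2017; February 23, 2017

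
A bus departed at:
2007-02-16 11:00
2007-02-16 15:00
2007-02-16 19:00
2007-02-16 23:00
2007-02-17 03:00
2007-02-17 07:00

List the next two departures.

The interval is a steady 4 hours (4, 4, 4, 4, 4).
2007-02-17 07:00 + 4 h = 2007-02-17 11:00.
2007-02-17 11:00 + 4 h = 2007-02-17 15:00.

2007-02-17 11:00, 2007-02-17 15:00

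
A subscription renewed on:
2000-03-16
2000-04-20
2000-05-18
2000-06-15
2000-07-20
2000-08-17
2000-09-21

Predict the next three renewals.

2000-10-19, 2000-11-16, 2000-12-21

Gaps: 35, 28, 28, 35, 28, 35 days — a mix of 28 and 35. Every date is a Thursday.
Each is the 3rd Thursday of its month.
October 2000 — 3rd Thursday is 2000-10-19.
3rd Thursday of November 2000: 2000-11-16.
3rd Thursday of December 2000: 2000-12-21.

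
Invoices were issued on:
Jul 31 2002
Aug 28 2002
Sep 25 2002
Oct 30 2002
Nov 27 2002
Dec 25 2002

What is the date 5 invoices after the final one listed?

These are Wednesdays with 28, 28, 35, 28, 28-day gaps.
Each is the final Wednesday of its month — Jul 31 2002 is past the 28th, so '4th Wednesday' doesn't fit.
Last Wednesday of January 2003: Jan 29 2003.
Last Wednesday of February 2003: Feb 26 2003.
Last Wednesday of March 2003: Mar 26 2003.
April 2003 ends with Wednesday Apr 30 2003.
Last Wednesday of May 2003: May 28 2003.

May 28 2003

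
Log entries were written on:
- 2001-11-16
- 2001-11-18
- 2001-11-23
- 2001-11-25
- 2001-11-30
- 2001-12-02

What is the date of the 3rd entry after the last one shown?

Every event lands on a Friday or Sunday (gaps cycle 2, 5, 2, 5, 2).
So the schedule is: every Friday and Sunday.
Next Friday: 2001-12-07.
Next Sunday: 2001-12-09.
The following Friday is 2001-12-14.

2001-12-14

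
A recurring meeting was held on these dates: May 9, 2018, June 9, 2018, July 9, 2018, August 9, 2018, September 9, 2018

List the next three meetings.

October 9, 2018; November 9, 2018; December 9, 2018

Gaps: 31, 30, 31, 31 days — not constant. Every event is on the 9th of the month.
Pattern: the 9th of each month.
October 2018: October 9, 2018.
November 2018: November 9, 2018.
Next: December 2018 → December 9, 2018.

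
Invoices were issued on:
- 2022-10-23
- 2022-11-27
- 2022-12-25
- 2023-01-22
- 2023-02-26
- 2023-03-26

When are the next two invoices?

All dates are Sundays, 35, 28, 28, 35, 28 days apart.
Specifically, the 4th Sunday of each month.
April 2023 — 4th Sunday is 2023-04-23.
May 2023 — 4th Sunday is 2023-05-28.

2023-04-23, 2023-05-28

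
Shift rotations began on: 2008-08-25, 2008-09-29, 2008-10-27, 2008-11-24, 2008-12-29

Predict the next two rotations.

These are Mondays with 35, 28, 28, 35-day gaps.
Each is the final Monday of its month — 2008-09-29 is past the 28th, so '4th Monday' doesn't fit.
Last Monday of January 2009: 2009-01-26.
February 2009 ends with Monday 2009-02-23.

2009-01-26, 2009-02-23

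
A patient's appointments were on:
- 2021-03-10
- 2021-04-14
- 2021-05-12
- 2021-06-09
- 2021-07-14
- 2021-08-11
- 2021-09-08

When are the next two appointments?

Gaps: 35, 28, 28, 35, 28, 28 days — a mix of 28 and 35. Every date is a Wednesday.
Each is the 2nd Wednesday of its month.
October 2021 — 2nd Wednesday is 2021-10-13.
November 2021 — 2nd Wednesday is 2021-11-10.

2021-10-13, 2021-11-10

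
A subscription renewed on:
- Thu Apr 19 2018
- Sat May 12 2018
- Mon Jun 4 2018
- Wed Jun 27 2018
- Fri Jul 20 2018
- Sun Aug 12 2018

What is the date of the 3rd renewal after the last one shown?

Gaps between consecutive events: 23, 23, 23, 23, 23 days — a constant 23-day interval.
Sun Aug 12 2018 + 23 days = Tue Sep 4 2018.
Tue Sep 4 2018 + 23 days = Thu Sep 27 2018.
Thu Sep 27 2018 + 23 days = Sat Oct 20 2018.

Sat Oct 20 2018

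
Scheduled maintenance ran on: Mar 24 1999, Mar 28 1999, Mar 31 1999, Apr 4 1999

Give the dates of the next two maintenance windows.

Apr 7 1999, Apr 11 1999

Every event lands on a Wednesday or Sunday (gaps cycle 4, 3, 4).
So the schedule is: every Wednesday and Sunday.
The following Wednesday is Apr 7 1999.
Next Sunday: Apr 11 1999.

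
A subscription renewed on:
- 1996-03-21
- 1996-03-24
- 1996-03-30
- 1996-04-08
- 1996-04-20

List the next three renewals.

The spacing grows by 3 each time: 3, 6, 9, 12 days.
Next gap: 15 days. 1996-04-20 + 15 days = 1996-05-05.
Next gap: 18 days. 1996-05-05 + 18 days = 1996-05-23.
Next gap: 21 days. 1996-05-23 + 21 days = 1996-06-13.

1996-05-05, 1996-05-23, 1996-06-13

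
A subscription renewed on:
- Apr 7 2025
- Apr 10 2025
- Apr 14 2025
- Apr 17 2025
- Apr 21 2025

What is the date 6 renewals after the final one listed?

May 12 2025

Every event lands on a Monday or Thursday (gaps cycle 3, 4, 3, 4).
So the schedule is: every Monday and Thursday.
The following Thursday is Apr 24 2025.
Next Monday: Apr 28 2025.
Next Thursday: May 1 2025.
The following Monday is May 5 2025.
Next Thursday: May 8 2025.
Next Monday: May 12 2025.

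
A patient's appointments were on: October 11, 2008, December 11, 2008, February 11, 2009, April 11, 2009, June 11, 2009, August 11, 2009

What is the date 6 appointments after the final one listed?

August 11, 2010

The day-of-month is always 11 (61, 62, 59, 61, 61 days between events).
So this recurs on the 11th of every 2 months.
Next: October 2009 → October 11, 2009.
December 2009: December 11, 2009.
February 2010: February 11, 2010.
April 2010: April 11, 2010.
Next: June 2010 → June 11, 2010.
Next: August 2010 → August 11, 2010.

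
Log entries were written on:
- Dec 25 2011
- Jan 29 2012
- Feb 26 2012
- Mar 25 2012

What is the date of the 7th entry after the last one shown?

Every date is a Sunday; gaps 35, 28, 28 days.
Each is the last Sunday of its month (at least one falls on the 29th or later, ruling out '4th Sunday').
Last Sunday of April 2012: Apr 29 2012.
May 2012 ends with Sunday May 27 2012.
Last Sunday of June 2012: Jun 24 2012.
July 2012 ends with Sunday Jul 29 2012.
August 2012 ends with Sunday Aug 26 2012.
September 2012 ends with Sunday Sep 30 2012.
Last Sunday of October 2012: Oct 28 2012.

Oct 28 2012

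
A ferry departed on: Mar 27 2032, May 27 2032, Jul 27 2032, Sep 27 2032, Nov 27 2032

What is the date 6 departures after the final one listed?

Nov 27 2033

Each date is the 27th; the gaps (61, 61, 62, 61) track the month lengths.
The rule is the 27th of every 2 months.
Next: January 2033 → Jan 27 2033.
Next: March 2033 → Mar 27 2033.
Next: May 2033 → May 27 2033.
Next: July 2033 → Jul 27 2033.
Next: September 2033 → Sep 27 2033.
Next: November 2033 → Nov 27 2033.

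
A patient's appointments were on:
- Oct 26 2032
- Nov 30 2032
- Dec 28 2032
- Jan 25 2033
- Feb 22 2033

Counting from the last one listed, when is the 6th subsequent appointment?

Aug 30 2033

These are Tuesdays with 35, 28, 28, 28-day gaps.
Each is the final Tuesday of its month — Nov 30 2032 is past the 28th, so '4th Tuesday' doesn't fit.
Last Tuesday of March 2033: Mar 29 2033.
April 2033 ends with Tuesday Apr 26 2033.
May 2033 ends with Tuesday May 31 2033.
June 2033 ends with Tuesday Jun 28 2033.
Last Tuesday of July 2033: Jul 26 2033.
Last Tuesday of August 2033: Aug 30 2033.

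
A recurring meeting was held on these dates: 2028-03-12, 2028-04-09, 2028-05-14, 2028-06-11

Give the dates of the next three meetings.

2028-07-09, 2028-08-13, 2028-09-10

These are Sundays at 28- or 35-day spacing (28, 35, 28).
The pattern: 2nd Sunday of the month.
July 2028 — 2nd Sunday is 2028-07-09.
August 2028 — 2nd Sunday is 2028-08-13.
September 2028 — 2nd Sunday is 2028-09-10.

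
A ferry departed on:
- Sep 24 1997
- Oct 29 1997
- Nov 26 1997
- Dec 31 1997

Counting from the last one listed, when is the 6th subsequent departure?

Every date is a Wednesday; gaps 35, 28, 35 days.
Each is the last Wednesday of its month (at least one falls on the 29th or later, ruling out '4th Wednesday').
January 1998 ends with Wednesday Jan 28 1998.
Last Wednesday of February 1998: Feb 25 1998.
Last Wednesday of March 1998: Mar 25 1998.
April 1998 ends with Wednesday Apr 29 1998.
Last Wednesday of May 1998: May 27 1998.
June 1998 ends with Wednesday Jun 24 1998.

Jun 24 1998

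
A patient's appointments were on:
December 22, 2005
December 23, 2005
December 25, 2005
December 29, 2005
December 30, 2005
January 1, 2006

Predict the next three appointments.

Gaps: 1, 2, 4, 1, 2 days — not constant, but cyclic with period 3.
The events fall on every Thursday, Friday and Sunday.
The following Thursday is January 5, 2006.
The following Friday is January 6, 2006.
The following Sunday is January 8, 2006.

January 5, 2006; January 6, 2006; January 8, 2006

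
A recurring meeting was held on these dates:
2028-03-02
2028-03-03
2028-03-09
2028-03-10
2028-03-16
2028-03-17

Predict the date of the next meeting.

2028-03-23

The gap pattern 1, 6, 1, 6, 1 repeats every 2 events.
These are the Thursdays and Fridays of each week.
The following Thursday is 2028-03-23.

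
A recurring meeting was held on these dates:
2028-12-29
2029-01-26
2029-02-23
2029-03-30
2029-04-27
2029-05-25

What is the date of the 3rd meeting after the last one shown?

2029-08-31

These are Fridays with 28, 28, 35, 28, 28-day gaps.
Each is the final Friday of its month — 2028-12-29 is past the 28th, so '4th Friday' doesn't fit.
June 2029 ends with Friday 2029-06-29.
July 2029 ends with Friday 2029-07-27.
August 2029 ends with Friday 2029-08-31.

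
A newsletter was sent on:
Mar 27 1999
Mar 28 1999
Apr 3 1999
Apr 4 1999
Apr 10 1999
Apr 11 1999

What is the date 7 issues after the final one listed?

May 8 1999

Every event lands on a Saturday or Sunday (gaps cycle 1, 6, 1, 6, 1).
So the schedule is: every Saturday and Sunday.
The following Saturday is Apr 17 1999.
The following Sunday is Apr 18 1999.
The following Saturday is Apr 24 1999.
The following Sunday is Apr 25 1999.
The following Saturday is May 1 1999.
Next Sunday: May 2 1999.
The following Saturday is May 8 1999.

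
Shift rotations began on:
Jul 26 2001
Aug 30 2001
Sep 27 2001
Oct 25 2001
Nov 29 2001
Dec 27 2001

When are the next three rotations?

Jan 31 2002, Feb 28 2002, Mar 28 2002

Every date is a Thursday; gaps 35, 28, 28, 35, 28 days.
Each is the last Thursday of its month (at least one falls on the 29th or later, ruling out '4th Thursday').
Last Thursday of January 2002: Jan 31 2002.
February 2002 ends with Thursday Feb 28 2002.
Last Thursday of March 2002: Mar 28 2002.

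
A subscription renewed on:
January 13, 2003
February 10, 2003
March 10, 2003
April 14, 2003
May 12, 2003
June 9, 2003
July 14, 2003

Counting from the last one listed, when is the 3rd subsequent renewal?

October 13, 2003

These are Mondays at 28- or 35-day spacing (28, 28, 35, 28, 28, 35).
The pattern: 2nd Monday of the month.
August 2003 — 2nd Monday is August 11, 2003.
September 2003 — 2nd Monday is September 8, 2003.
October 2003 — 2nd Monday is October 13, 2003.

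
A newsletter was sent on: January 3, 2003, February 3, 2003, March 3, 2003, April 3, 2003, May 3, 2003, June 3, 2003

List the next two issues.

July 3, 2003; August 3, 2003

Each date is the 3rd; the gaps (31, 28, 31, 30, 31) track the month lengths.
The rule is the 3rd of each month.
July 2003: July 3, 2003.
Next: August 2003 → August 3, 2003.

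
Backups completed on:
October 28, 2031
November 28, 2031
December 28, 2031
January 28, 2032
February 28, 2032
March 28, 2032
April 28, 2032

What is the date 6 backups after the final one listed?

October 28, 2032

Gaps: 31, 30, 31, 31, 29, 31 days — not constant. Every event is on the 28th of the month.
Pattern: the 28th of each month.
Next: May 2032 → May 28, 2032.
June 2032: June 28, 2032.
Next: July 2032 → July 28, 2032.
Next: August 2032 → August 28, 2032.
September 2032: September 28, 2032.
Next: October 2032 → October 28, 2032.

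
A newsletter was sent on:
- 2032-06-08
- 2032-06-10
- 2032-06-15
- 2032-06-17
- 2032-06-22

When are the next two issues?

2032-06-24, 2032-06-29

The gap pattern 2, 5, 2, 5 repeats every 2 events.
These are the Tuesdays and Thursdays of each week.
Next Thursday: 2032-06-24.
The following Tuesday is 2032-06-29.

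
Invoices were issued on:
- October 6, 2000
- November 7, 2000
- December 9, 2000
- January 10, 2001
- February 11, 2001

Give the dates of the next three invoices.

March 15, 2001; April 16, 2001; May 18, 2001

Gaps between consecutive events: 32, 32, 32, 32 days — a constant 32-day interval.
February 11, 2001 + 32 days = March 15, 2001.
March 15, 2001 + 32 days = April 16, 2001.
April 16, 2001 + 32 days = May 18, 2001.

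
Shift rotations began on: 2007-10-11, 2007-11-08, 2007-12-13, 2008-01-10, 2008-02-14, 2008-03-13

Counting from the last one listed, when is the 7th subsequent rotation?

2008-10-09

These are Thursdays at 28- or 35-day spacing (28, 35, 28, 35, 28).
The pattern: 2nd Thursday of the month.
April 2008 — 2nd Thursday is 2008-04-10.
May 2008 — 2nd Thursday is 2008-05-08.
2nd Thursday of June 2008: 2008-06-12.
July 2008 — 2nd Thursday is 2008-07-10.
2nd Thursday of August 2008: 2008-08-14.
September 2008 — 2nd Thursday is 2008-09-11.
2nd Thursday of October 2008: 2008-10-09.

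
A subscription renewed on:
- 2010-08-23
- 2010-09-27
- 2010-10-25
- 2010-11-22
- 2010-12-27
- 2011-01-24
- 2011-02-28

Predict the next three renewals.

2011-03-28, 2011-04-25, 2011-05-23

All dates are Mondays, 35, 28, 28, 35, 28, 35 days apart.
Specifically, the 4th Monday of each month.
March 2011 — 4th Monday is 2011-03-28.
April 2011 — 4th Monday is 2011-04-25.
4th Monday of May 2011: 2011-05-23.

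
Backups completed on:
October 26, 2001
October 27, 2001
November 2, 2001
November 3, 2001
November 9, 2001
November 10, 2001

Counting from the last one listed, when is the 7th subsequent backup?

Every event lands on a Friday or Saturday (gaps cycle 1, 6, 1, 6, 1).
So the schedule is: every Friday and Saturday.
The following Friday is November 16, 2001.
Next Saturday: November 17, 2001.
Next Friday: November 23, 2001.
Next Saturday: November 24, 2001.
Next Friday: November 30, 2001.
Next Saturday: December 1, 2001.
Next Friday: December 7, 2001.

December 7, 2001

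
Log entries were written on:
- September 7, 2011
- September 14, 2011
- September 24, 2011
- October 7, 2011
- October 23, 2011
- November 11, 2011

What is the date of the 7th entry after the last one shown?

The spacing grows by 3 each time: 7, 10, 13, 16, 19 days.
Next gap: 22 days. November 11, 2011 + 22 days = December 3, 2011.
Next gap: 25 days. December 3, 2011 + 25 days = December 28, 2011.
Next gap: 28 days. December 28, 2011 + 28 days = January 25, 2012.
Next gap: 31 days. January 25, 2012 + 31 days = February 25, 2012.
Next gap: 34 days. February 25, 2012 + 34 days = March 30, 2012.
Next gap: 37 days. March 30, 2012 + 37 days = May 6, 2012.
Next gap: 40 days. May 6, 2012 + 40 days = June 15, 2012.

June 15, 2012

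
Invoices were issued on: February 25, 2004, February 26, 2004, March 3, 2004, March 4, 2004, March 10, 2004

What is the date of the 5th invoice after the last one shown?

March 25, 2004

Every event lands on a Wednesday or Thursday (gaps cycle 1, 6, 1, 6).
So the schedule is: every Wednesday and Thursday.
Next Thursday: March 11, 2004.
The following Wednesday is March 17, 2004.
Next Thursday: March 18, 2004.
The following Wednesday is March 24, 2004.
The following Thursday is March 25, 2004.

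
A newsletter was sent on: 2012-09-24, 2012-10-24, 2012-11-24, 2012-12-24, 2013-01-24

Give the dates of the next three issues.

2013-02-24, 2013-03-24, 2013-04-24

Each date is the 24th; the gaps (30, 31, 30, 31) track the month lengths.
The rule is the 24th of each month.
February 2013: 2013-02-24.
March 2013: 2013-03-24.
Next: April 2013 → 2013-04-24.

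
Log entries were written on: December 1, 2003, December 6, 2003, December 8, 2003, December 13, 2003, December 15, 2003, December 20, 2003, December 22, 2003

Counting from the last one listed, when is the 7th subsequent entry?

Every event lands on a Monday or Saturday (gaps cycle 5, 2, 5, 2, 5, 2).
So the schedule is: every Monday and Saturday.
Next Saturday: December 27, 2003.
The following Monday is December 29, 2003.
Next Saturday: January 3, 2004.
The following Monday is January 5, 2004.
Next Saturday: January 10, 2004.
The following Monday is January 12, 2004.
Next Saturday: January 17, 2004.

January 17, 2004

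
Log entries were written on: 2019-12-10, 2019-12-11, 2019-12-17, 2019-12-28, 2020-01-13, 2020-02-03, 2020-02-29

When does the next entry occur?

2020-03-31

Gaps: 1, 6, 11, 16, 21, 26 days — each gap is 5 larger than the previous one.
Next gap: 31 days. 2020-02-29 + 31 days = 2020-03-31.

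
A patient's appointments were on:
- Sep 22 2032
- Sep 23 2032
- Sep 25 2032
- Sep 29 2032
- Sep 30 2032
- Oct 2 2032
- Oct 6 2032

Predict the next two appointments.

Oct 7 2032, Oct 9 2032

The gap pattern 1, 2, 4, 1, 2, 4 repeats every 3 events.
These are the Wednesdays, Thursdays and Saturdays of each week.
Next Thursday: Oct 7 2032.
The following Saturday is Oct 9 2032.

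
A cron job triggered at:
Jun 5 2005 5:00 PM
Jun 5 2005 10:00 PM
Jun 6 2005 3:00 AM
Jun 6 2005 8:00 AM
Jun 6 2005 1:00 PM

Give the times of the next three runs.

Jun 6 2005 6:00 PM, Jun 6 2005 11:00 PM, Jun 7 2005 4:00 AM

Spacing: 5, 5, 5, 5 h — constant 5 h.
Jun 6 2005 1:00 PM + 5 h = Jun 6 2005 6:00 PM.
Jun 6 2005 6:00 PM + 5 h = Jun 6 2005 11:00 PM.
Jun 6 2005 11:00 PM + 5 h = Jun 7 2005 4:00 AM.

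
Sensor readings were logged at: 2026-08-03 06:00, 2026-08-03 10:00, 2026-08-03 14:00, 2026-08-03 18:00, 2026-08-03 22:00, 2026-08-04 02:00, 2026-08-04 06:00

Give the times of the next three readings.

Spacing: 4, 4, 4, 4, 4, 4 h — constant 4 h.
2026-08-04 06:00 + 4 h = 2026-08-04 10:00.
2026-08-04 10:00 + 4 h = 2026-08-04 14:00.
2026-08-04 14:00 + 4 h = 2026-08-04 18:00.

2026-08-04 10:00, 2026-08-04 14:00, 2026-08-04 18:00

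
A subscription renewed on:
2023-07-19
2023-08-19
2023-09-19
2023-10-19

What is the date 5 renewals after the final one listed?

Each date is the 19th; the gaps (31, 31, 30) track the month lengths.
The rule is the 19th of each month.
November 2023: 2023-11-19.
December 2023: 2023-12-19.
January 2024: 2024-01-19.
February 2024: 2024-02-19.
March 2024: 2024-03-19.

2024-03-19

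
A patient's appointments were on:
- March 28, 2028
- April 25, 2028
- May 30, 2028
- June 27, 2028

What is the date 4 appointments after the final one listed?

All Tuesdays; the gaps (28, 35, 28) vary with month length.
This is the last Tuesday of each month.
July 2028 ends with Tuesday July 25, 2028.
Last Tuesday of August 2028: August 29, 2028.
September 2028 ends with Tuesday September 26, 2028.
Last Tuesday of October 2028: October 31, 2028.

October 31, 2028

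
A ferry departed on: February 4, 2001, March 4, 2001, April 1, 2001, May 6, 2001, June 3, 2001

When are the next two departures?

Gaps: 28, 28, 35, 28 days — a mix of 28 and 35. Every date is a Sunday.
Each is the 1st Sunday of its month.
July 2001 — 1st Sunday is July 1, 2001.
August 2001 — 1st Sunday is August 5, 2001.

July 1, 2001; August 5, 2001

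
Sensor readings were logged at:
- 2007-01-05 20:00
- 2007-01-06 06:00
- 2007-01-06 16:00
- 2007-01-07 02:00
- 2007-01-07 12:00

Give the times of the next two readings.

2007-01-07 22:00, 2007-01-08 08:00

Spacing: 10, 10, 10, 10 h — constant 10 h.
2007-01-07 12:00 + 10 h = 2007-01-07 22:00.
2007-01-07 22:00 + 10 h = 2007-01-08 08:00.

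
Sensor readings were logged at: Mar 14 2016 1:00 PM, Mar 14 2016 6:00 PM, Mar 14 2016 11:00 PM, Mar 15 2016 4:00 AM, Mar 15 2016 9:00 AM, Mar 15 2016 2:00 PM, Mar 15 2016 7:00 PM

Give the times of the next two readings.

Mar 16 2016 12:00 AM, Mar 16 2016 5:00 AM

Gaps: 5, 5, 5, 5, 5, 5 hours — each event is 5 hours after the previous one.
Mar 15 2016 7:00 PM + 5 h = Mar 16 2016 12:00 AM.
Mar 16 2016 12:00 AM + 5 h = Mar 16 2016 5:00 AM.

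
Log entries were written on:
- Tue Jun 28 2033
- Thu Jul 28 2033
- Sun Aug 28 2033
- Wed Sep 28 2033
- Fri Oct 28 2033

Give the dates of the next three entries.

Mon Nov 28 2033, Wed Dec 28 2033, Sat Jan 28 2034

Gaps: 30, 31, 31, 30 days — not constant. Every event is on the 28th of the month.
Pattern: the 28th of each month.
Next: November 2033 → Mon Nov 28 2033.
Next: December 2033 → Wed Dec 28 2033.
Next: January 2034 → Sat Jan 28 2034.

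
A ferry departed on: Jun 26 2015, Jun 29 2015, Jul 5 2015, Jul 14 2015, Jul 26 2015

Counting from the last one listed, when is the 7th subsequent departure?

The spacing grows by 3 each time: 3, 6, 9, 12 days.
Next gap: 15 days. Jul 26 2015 + 15 days = Aug 10 2015.
Next gap: 18 days. Aug 10 2015 + 18 days = Aug 28 2015.
Next gap: 21 days. Aug 28 2015 + 21 days = Sep 18 2015.
Next gap: 24 days. Sep 18 2015 + 24 days = Oct 12 2015.
Next gap: 27 days. Oct 12 2015 + 27 days = Nov 8 2015.
Next gap: 30 days. Nov 8 2015 + 30 days = Dec 8 2015.
Next gap: 33 days. Dec 8 2015 + 33 days = Jan 10 2016.

Jan 10 2016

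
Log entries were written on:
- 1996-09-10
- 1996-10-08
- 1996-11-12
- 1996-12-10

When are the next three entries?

Gaps: 28, 35, 28 days — a mix of 28 and 35. Every date is a Tuesday.
Each is the 2nd Tuesday of its month.
2nd Tuesday of January 1997: 1997-01-14.
February 1997 — 2nd Tuesday is 1997-02-11.
2nd Tuesday of March 1997: 1997-03-11.

1997-01-14, 1997-02-11, 1997-03-11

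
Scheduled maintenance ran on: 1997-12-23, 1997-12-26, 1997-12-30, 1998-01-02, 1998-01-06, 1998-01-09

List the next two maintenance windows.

Gaps: 3, 4, 3, 4, 3 days — not constant, but cyclic with period 2.
The events fall on every Tuesday and Friday.
The following Tuesday is 1998-01-13.
Next Friday: 1998-01-16.

1998-01-13, 1998-01-16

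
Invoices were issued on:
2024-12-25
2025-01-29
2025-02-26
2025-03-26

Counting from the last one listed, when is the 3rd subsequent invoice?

2025-06-25

Every date is a Wednesday; gaps 35, 28, 28 days.
Each is the last Wednesday of its month (at least one falls on the 29th or later, ruling out '4th Wednesday').
April 2025 ends with Wednesday 2025-04-30.
Last Wednesday of May 2025: 2025-05-28.
Last Wednesday of June 2025: 2025-06-25.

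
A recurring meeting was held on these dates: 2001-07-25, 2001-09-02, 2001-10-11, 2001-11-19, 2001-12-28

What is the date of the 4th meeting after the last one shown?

2002-06-02

The spacing is 39, 39, 39, 39 days — always 39 days.
2001-12-28 + 39 days = 2002-02-05.
2002-02-05 + 39 days = 2002-03-16.
2002-03-16 + 39 days = 2002-04-24.
2002-04-24 + 39 days = 2002-06-02.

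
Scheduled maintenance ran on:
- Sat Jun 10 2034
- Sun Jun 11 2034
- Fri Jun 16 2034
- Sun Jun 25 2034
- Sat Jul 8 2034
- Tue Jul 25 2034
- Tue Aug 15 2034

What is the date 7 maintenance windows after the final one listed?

Tue May 1 2035

The spacing grows by 4 each time: 1, 5, 9, 13, 17, 21 days.
Next gap: 25 days. Tue Aug 15 2034 + 25 days = Sat Sep 9 2034.
Next gap: 29 days. Sat Sep 9 2034 + 29 days = Sun Oct 8 2034.
Next gap: 33 days. Sun Oct 8 2034 + 33 days = Fri Nov 10 2034.
Next gap: 37 days. Fri Nov 10 2034 + 37 days = Sun Dec 17 2034.
Next gap: 41 days. Sun Dec 17 2034 + 41 days = Sat Jan 27 2035.
Next gap: 45 days. Sat Jan 27 2035 + 45 days = Tue Mar 13 2035.
Next gap: 49 days. Tue Mar 13 2035 + 49 days = Tue May 1 2035.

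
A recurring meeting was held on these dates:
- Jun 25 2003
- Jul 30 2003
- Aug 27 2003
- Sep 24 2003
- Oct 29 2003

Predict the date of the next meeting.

Nov 26 2003

These are Wednesdays with 35, 28, 28, 35-day gaps.
Each is the final Wednesday of its month — Jul 30 2003 is past the 28th, so '4th Wednesday' doesn't fit.
Last Wednesday of November 2003: Nov 26 2003.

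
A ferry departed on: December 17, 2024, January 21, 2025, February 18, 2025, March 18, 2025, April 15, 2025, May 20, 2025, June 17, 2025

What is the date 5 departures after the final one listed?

November 18, 2025

All dates are Tuesdays, 35, 28, 28, 28, 35, 28 days apart.
Specifically, the 3rd Tuesday of each month.
July 2025 — 3rd Tuesday is July 15, 2025.
3rd Tuesday of August 2025: August 19, 2025.
3rd Tuesday of September 2025: September 16, 2025.
3rd Tuesday of October 2025: October 21, 2025.
November 2025 — 3rd Tuesday is November 18, 2025.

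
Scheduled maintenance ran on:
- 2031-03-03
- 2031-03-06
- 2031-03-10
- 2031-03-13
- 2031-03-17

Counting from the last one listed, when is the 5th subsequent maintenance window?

Gaps: 3, 4, 3, 4 days — not constant, but cyclic with period 2.
The events fall on every Monday and Thursday.
The following Thursday is 2031-03-20.
The following Monday is 2031-03-24.
Next Thursday: 2031-03-27.
Next Monday: 2031-03-31.
The following Thursday is 2031-04-03.

2031-04-03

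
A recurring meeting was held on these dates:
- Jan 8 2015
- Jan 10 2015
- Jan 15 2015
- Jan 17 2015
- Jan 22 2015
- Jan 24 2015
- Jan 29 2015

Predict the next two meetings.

The gap pattern 2, 5, 2, 5, 2, 5 repeats every 2 events.
These are the Thursdays and Saturdays of each week.
Next Saturday: Jan 31 2015.
The following Thursday is Feb 5 2015.

Jan 31 2015, Feb 5 2015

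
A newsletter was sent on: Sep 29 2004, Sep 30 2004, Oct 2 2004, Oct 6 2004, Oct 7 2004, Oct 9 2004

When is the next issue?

Oct 13 2004

Gaps: 1, 2, 4, 1, 2 days — not constant, but cyclic with period 3.
The events fall on every Wednesday, Thursday and Saturday.
The following Wednesday is Oct 13 2004.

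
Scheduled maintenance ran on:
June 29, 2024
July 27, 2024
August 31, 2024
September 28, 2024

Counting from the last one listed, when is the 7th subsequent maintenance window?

April 26, 2025

All Saturdays; the gaps (28, 35, 28) vary with month length.
This is the last Saturday of each month.
October 2024 ends with Saturday October 26, 2024.
November 2024 ends with Saturday November 30, 2024.
Last Saturday of December 2024: December 28, 2024.
January 2025 ends with Saturday January 25, 2025.
Last Saturday of February 2025: February 22, 2025.
March 2025 ends with Saturday March 29, 2025.
Last Saturday of April 2025: April 26, 2025.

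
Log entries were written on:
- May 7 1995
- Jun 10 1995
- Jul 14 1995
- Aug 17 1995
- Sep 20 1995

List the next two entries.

Oct 24 1995, Nov 27 1995

The spacing is 34, 34, 34, 34 days — always 34 days.
Sep 20 1995 + 34 days = Oct 24 1995.
Oct 24 1995 + 34 days = Nov 27 1995.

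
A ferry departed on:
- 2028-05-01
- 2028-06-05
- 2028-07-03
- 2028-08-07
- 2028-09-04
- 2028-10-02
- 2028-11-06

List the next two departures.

All dates are Mondays, 35, 28, 35, 28, 28, 35 days apart.
Specifically, the 1st Monday of each month.
1st Monday of December 2028: 2028-12-04.
1st Monday of January 2029: 2029-01-01.

2028-12-04, 2029-01-01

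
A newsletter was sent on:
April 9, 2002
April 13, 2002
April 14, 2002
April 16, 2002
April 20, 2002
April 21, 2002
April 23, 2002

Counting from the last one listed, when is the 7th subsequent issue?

Every event lands on a Tuesday or Saturday or Sunday (gaps cycle 4, 1, 2, 4, 1, 2).
So the schedule is: every Tuesday, Saturday and Sunday.
The following Saturday is April 27, 2002.
The following Sunday is April 28, 2002.
The following Tuesday is April 30, 2002.
Next Saturday: May 4, 2002.
The following Sunday is May 5, 2002.
The following Tuesday is May 7, 2002.
The following Saturday is May 11, 2002.

May 11, 2002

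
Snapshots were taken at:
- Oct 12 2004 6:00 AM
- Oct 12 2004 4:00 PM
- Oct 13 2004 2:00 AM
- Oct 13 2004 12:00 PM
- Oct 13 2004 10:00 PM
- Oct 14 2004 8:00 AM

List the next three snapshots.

Oct 14 2004 6:00 PM, Oct 15 2004 4:00 AM, Oct 15 2004 2:00 PM

The interval is a steady 10 hours (10, 10, 10, 10, 10).
Oct 14 2004 8:00 AM + 10 h = Oct 14 2004 6:00 PM.
Oct 14 2004 6:00 PM + 10 h = Oct 15 2004 4:00 AM.
Oct 15 2004 4:00 AM + 10 h = Oct 15 2004 2:00 PM.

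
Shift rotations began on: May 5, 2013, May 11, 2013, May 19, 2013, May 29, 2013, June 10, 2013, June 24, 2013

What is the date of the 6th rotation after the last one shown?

October 28, 2013

Intervals are 6, 8, 10, 12, 14 days — an arithmetic progression with common difference 2.
Next gap: 16 days. June 24, 2013 + 16 days = July 10, 2013.
Next gap: 18 days. July 10, 2013 + 18 days = July 28, 2013.
Next gap: 20 days. July 28, 2013 + 20 days = August 17, 2013.
Next gap: 22 days. August 17, 2013 + 22 days = September 8, 2013.
Next gap: 24 days. September 8, 2013 + 24 days = October 2, 2013.
Next gap: 26 days. October 2, 2013 + 26 days = October 28, 2013.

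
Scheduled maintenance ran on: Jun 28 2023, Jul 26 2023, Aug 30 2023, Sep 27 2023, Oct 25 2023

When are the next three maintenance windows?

Every date is a Wednesday; gaps 28, 35, 28, 28 days.
Each is the last Wednesday of its month (at least one falls on the 29th or later, ruling out '4th Wednesday').
Last Wednesday of November 2023: Nov 29 2023.
Last Wednesday of December 2023: Dec 27 2023.
January 2024 ends with Wednesday Jan 31 2024.

Nov 29 2023, Dec 27 2023, Jan 31 2024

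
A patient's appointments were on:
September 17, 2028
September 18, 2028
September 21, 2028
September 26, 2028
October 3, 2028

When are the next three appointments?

Intervals are 1, 3, 5, 7 days — an arithmetic progression with common difference 2.
Next gap: 9 days. October 3, 2028 + 9 days = October 12, 2028.
Next gap: 11 days. October 12, 2028 + 11 days = October 23, 2028.
Next gap: 13 days. October 23, 2028 + 13 days = November 5, 2028.

October 12, 2028; October 23, 2028; November 5, 2028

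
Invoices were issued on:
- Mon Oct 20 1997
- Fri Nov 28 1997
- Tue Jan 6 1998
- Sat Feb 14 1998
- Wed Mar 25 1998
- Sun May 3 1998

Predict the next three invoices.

Thu Jun 11 1998, Mon Jul 20 1998, Fri Aug 28 1998

The spacing is 39, 39, 39, 39, 39 days — always 39 days.
Sun May 3 1998 + 39 days = Thu Jun 11 1998.
Thu Jun 11 1998 + 39 days = Mon Jul 20 1998.
Mon Jul 20 1998 + 39 days = Fri Aug 28 1998.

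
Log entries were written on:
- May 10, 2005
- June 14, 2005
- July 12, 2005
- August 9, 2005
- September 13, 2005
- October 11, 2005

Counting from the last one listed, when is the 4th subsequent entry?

February 14, 2006

Gaps: 35, 28, 28, 35, 28 days — a mix of 28 and 35. Every date is a Tuesday.
Each is the 2nd Tuesday of its month.
2nd Tuesday of November 2005: November 8, 2005.
2nd Tuesday of December 2005: December 13, 2005.
2nd Tuesday of January 2006: January 10, 2006.
2nd Tuesday of February 2006: February 14, 2006.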